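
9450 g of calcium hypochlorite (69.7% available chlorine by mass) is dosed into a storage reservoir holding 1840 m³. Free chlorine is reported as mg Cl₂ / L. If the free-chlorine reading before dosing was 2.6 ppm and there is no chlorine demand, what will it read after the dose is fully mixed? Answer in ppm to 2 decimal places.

Volume: 1840 m³ = 1,840,000 L.
Available chlorine delivered: 9450 g × 0.697 = 6587 g as Cl₂.
Concentration rise: 6587 g / 1,840,000 L = 3.58 mg/L = 3.58 ppm.
Final FC: 2.6 + 3.58 = 6.18 ppm.

6.18 ppm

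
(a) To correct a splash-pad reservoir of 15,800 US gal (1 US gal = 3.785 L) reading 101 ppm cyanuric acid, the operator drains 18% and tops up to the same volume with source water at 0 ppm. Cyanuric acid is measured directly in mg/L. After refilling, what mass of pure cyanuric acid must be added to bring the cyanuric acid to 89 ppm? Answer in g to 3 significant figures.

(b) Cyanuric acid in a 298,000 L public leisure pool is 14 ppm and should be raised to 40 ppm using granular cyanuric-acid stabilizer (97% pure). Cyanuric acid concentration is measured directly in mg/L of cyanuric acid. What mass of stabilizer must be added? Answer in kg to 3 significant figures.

(a) Volume: 15,800 US gal × 3.785 L/gal = 59,803 L.
(a) After draining 18% and refilling: 101 × 0.82 + 0 × 0.18 = 82.82 ppm.
(a) Deficit to target: 89 − 82.82 = 6.18 mg/L.
(a) Mass: 6.18 mg/L × 59,803 L = 369.6 g cyanuric acid.

(b) CYA to add: (40 − 14) = 26 mg/L × 298,000 L = 7748 g cyanuric acid.
(b) At 97% purity: 7748 / 0.97 = 7988 g product.

(a) 370 g; (b) 7.99 kg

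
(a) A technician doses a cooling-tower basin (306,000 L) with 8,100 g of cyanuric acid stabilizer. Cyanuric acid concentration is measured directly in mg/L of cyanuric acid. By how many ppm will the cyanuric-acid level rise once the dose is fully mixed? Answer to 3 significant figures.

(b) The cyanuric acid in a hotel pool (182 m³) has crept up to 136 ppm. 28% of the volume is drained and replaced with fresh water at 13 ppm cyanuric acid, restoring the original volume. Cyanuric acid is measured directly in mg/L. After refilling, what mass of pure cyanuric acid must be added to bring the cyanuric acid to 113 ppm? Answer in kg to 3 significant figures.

(a) Rise: 8,100 g / 306,000 L × 1000 = 26.47 mg/L.

(b) Volume: 182 m³ = 182,000 L.
(b) After draining 28% and refilling: 136 × 0.72 + 13 × 0.28 = 101.56 ppm.
(b) Deficit to target: 113 − 101.56 = 11.44 mg/L.
(b) Mass: 11.44 mg/L × 182,000 L = 2082 g cyanuric acid.

(a) 26.5 ppm; (b) 2.08 kg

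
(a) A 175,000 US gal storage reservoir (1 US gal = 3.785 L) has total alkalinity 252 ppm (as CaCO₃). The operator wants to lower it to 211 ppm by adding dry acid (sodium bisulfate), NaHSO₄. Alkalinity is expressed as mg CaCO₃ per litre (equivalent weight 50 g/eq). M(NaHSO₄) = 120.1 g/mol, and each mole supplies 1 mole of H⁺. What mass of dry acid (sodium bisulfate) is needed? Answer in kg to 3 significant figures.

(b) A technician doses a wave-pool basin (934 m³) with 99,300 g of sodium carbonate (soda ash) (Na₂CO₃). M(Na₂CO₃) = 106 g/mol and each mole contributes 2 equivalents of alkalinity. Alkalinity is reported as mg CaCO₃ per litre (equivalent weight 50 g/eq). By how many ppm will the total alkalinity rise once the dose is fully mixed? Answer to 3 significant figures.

(a) 65.2 kg; (b) 100 ppm

(a) Volume: 175,000 US gal × 3.785 L/gal = 662,375 L.
(a) Alkalinity to neutralize: (252 − 211) = 41 mg/L as CaCO₃ × 662,375 L = 27,160 g as CaCO₃.
(a) Equivalents of H⁺ required: 27,160 ÷ 50 g/eq = 543.1 eq = 543.1 mol NaHSO₄.
(a) Mass of NaHSO₄: 543.1 × 120.1 = 65,230 g.

(b) Volume: 934 m³ = 934,000 L.
(b) Moles of Na₂CO₃: 99,300 g ÷ 106 g/mol = 936.8 mol → 1874 eq of alkalinity.
(b) As CaCO₃: 1874 eq × 50 g/eq = 93,680 g.
(b) Rise: 93,680 g / 934,000 L × 1000 = 100.3 mg/L.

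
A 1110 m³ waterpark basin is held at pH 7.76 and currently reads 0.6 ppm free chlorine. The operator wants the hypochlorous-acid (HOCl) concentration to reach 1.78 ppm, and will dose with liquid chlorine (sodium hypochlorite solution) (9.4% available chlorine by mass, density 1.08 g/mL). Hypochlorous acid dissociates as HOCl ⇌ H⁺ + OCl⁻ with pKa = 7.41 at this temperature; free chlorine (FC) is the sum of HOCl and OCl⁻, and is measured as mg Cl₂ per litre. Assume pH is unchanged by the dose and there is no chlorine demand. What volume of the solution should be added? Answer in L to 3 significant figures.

56.5 L

Volume: 1110 m³ = 1,110,000 L.
[OCl⁻]/[HOCl] = 10^(pH − pKa) = 10^(7.76 − 7.41) = 2.239; fraction as HOCl = 1/(1 + 2.239) = 0.3088.
Free chlorine required for 1.78 ppm HOCl: 1.78 / 0.3088 = 5.765 ppm.
FC to add: 5.765 − 0.6 = 5.165 mg/L as Cl₂.
Cl₂ equivalent: 5.165 mg/L × 1,110,000 L = 5733 g.
Product at 9.4% available Cl: 5733 / 0.094 = 60,990 g.
Volume: 60,990 g ÷ 1.08 g/mL = 56,470 mL.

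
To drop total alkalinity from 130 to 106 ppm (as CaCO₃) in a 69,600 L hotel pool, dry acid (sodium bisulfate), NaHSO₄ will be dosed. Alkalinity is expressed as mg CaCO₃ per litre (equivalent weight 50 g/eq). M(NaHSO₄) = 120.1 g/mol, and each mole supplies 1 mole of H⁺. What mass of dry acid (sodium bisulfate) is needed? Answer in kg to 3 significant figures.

4.01 kg

Alkalinity to neutralize: (130 − 106) = 24 mg/L as CaCO₃ × 69,600 L = 1670 g as CaCO₃.
Equivalents of H⁺ required: 1670 ÷ 50 g/eq = 33.41 eq = 33.41 mol NaHSO₄.
Mass of NaHSO₄: 33.41 × 120.1 = 4012 g.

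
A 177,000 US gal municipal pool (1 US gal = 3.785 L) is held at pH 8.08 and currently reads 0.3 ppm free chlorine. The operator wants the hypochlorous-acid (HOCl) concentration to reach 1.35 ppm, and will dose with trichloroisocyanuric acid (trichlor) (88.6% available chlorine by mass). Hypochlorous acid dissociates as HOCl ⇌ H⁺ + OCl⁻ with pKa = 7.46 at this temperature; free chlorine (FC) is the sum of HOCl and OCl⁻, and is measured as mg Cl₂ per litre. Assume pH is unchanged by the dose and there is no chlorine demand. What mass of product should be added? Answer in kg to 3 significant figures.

5.05 kg

Volume: 177,000 US gal × 3.785 L/gal = 669,945 L.
[OCl⁻]/[HOCl] = 10^(pH − pKa) = 10^(8.08 − 7.46) = 4.169; fraction as HOCl = 1/(1 + 4.169) = 0.1935.
Free chlorine required for 1.35 ppm HOCl: 1.35 / 0.1935 = 6.978 ppm.
FC to add: 6.978 − 0.3 = 6.678 mg/L as Cl₂.
Cl₂ equivalent: 6.678 mg/L × 669,945 L = 4474 g.
Product at 88.6% available Cl: 4474 / 0.886 = 5049 g.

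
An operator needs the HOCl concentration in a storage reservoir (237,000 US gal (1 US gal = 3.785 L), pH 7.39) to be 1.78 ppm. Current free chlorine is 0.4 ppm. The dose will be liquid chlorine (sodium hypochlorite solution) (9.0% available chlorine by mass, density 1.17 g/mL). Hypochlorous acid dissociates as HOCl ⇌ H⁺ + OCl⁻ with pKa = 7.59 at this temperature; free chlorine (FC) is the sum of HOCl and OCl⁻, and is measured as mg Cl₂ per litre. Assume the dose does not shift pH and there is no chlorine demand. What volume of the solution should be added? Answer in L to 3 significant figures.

21.3 L

Volume: 237,000 US gal × 3.785 L/gal = 897,045 L.
[OCl⁻]/[HOCl] = 10^(pH − pKa) = 10^(7.39 − 7.59) = 0.631; fraction as HOCl = 1/(1 + 0.631) = 0.6131.
Free chlorine required for 1.78 ppm HOCl: 1.78 / 0.6131 = 2.903 ppm.
FC to add: 2.903 − 0.4 = 2.503 mg/L as Cl₂.
Cl₂ equivalent: 2.503 mg/L × 897,045 L = 2245 g.
Product at 9.0% available Cl: 2245 / 0.09 = 24,950 g.
Volume: 24,950 g ÷ 1.17 g/mL = 21,320 mL.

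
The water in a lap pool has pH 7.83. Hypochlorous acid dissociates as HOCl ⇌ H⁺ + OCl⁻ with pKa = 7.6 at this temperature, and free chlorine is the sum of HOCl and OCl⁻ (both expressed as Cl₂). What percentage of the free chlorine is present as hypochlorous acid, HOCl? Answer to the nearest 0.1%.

[OCl⁻]/[HOCl] = 10^(pH − pKa) = 10^(7.83 − 7.6) = 10^0.23 = 1.698.
Fraction as HOCl = 1 / (1 + 1.698) = 0.3706.

37.1%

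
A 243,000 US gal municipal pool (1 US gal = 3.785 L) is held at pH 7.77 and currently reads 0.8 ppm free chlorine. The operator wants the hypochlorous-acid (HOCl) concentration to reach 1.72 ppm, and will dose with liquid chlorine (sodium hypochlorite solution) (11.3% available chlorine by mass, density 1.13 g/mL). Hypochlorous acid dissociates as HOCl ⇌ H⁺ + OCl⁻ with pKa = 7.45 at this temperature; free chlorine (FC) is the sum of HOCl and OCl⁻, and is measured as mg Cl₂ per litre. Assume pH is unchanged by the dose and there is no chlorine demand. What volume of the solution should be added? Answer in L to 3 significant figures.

32.5 L

Volume: 243,000 US gal × 3.785 L/gal = 919,755 L.
[OCl⁻]/[HOCl] = 10^(pH − pKa) = 10^(7.77 − 7.45) = 2.089; fraction as HOCl = 1/(1 + 2.089) = 0.3237.
Free chlorine required for 1.72 ppm HOCl: 1.72 / 0.3237 = 5.314 ppm.
FC to add: 5.314 − 0.8 = 4.514 mg/L as Cl₂.
Cl₂ equivalent: 4.514 mg/L × 919,755 L = 4151 g.
Product at 11.3% available Cl: 4151 / 0.113 = 36,740 g.
Volume: 36,740 g ÷ 1.13 g/mL = 32,510 mL.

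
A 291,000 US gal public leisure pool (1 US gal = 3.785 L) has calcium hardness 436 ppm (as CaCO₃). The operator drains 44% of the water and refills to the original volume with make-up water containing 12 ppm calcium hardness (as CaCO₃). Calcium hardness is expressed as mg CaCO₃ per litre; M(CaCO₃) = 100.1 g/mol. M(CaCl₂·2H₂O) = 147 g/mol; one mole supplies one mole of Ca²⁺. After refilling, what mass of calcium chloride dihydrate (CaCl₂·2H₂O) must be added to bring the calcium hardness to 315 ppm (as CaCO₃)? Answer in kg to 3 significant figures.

Volume: 291,000 US gal × 3.785 L/gal = 1,101,435 L.
After draining 44% and refilling: 436 × 0.56 + 12 × 0.44 = 249.44 ppm.
Deficit to target: 315 − 249.44 = 65.56 mg/L.
As CaCO₃: 65.56 mg/L × 1,101,435 L = 72,210 g; ÷ 100.1 = 721.4 mol Ca²⁺.
Mass: 721.4 × 147 = 106,000 g.

106 kg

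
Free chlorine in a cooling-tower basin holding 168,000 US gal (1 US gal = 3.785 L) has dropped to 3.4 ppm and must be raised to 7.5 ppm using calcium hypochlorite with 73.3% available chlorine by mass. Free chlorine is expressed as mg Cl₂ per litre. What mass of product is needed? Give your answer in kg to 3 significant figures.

Volume: 168,000 US gal × 3.785 L/gal = 635,880 L.
Chlorine deficit: 7.5 − 3.4 = 4.1 ppm = 4.1 mg/L as Cl₂.
Cl₂ equivalent needed: 4.1 mg/L × 635,880 L = 2,607,000 mg = 2607 g.
Product at 73.3% available chlorine: 2607 / 0.733 = 3557 g.

3.56 kg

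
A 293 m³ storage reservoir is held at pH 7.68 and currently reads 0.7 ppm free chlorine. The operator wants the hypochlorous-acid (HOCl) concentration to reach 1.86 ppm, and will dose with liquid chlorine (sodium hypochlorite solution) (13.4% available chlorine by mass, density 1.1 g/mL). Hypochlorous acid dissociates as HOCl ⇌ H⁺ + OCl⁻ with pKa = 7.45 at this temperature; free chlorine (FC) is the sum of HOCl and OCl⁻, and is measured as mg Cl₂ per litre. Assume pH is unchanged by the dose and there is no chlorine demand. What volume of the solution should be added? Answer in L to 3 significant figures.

Volume: 293 m³ = 293,000 L.
[OCl⁻]/[HOCl] = 10^(pH − pKa) = 10^(7.68 − 7.45) = 1.698; fraction as HOCl = 1/(1 + 1.698) = 0.3706.
Free chlorine required for 1.86 ppm HOCl: 1.86 / 0.3706 = 5.019 ppm.
FC to add: 5.019 − 0.7 = 4.319 mg/L as Cl₂.
Cl₂ equivalent: 4.319 mg/L × 293,000 L = 1265 g.
Product at 13.4% available Cl: 1265 / 0.134 = 9443 g.
Volume: 9443 g ÷ 1.1 g/mL = 8585 mL.

8.58 L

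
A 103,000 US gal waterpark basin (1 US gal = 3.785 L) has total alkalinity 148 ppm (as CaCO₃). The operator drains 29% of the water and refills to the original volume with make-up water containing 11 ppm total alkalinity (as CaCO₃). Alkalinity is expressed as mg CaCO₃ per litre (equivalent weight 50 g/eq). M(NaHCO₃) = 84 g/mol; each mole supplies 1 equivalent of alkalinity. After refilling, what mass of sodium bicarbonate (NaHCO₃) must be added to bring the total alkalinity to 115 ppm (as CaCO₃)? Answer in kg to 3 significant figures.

4.41 kg

Volume: 103,000 US gal × 3.785 L/gal = 389,855 L.
After draining 29% and refilling: 148 × 0.71 + 11 × 0.29 = 108.27 ppm.
Deficit to target: 115 − 108.27 = 6.73 mg/L.
As CaCO₃: 6.73 mg/L × 389,855 L = 2624 g; ÷ 50 g/eq ÷ 1 = 52.47 mol NaHCO₃.
Mass: 52.47 × 84 = 4408 g.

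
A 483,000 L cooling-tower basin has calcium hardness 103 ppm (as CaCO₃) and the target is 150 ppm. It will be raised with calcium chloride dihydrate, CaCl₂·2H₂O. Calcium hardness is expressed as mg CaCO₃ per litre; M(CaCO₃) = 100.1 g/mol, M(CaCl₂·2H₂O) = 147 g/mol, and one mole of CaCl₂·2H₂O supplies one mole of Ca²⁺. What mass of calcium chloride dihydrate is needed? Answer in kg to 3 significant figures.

Hardness to add: (150 − 103) = 47 mg/L as CaCO₃ × 483,000 L = 22,700 g as CaCO₃.
Moles of Ca²⁺ (1 mol Ca²⁺ ≡ 1 mol CaCO₃): 22,700 / 100.1 g/mol = 226.8 mol.
Mass of CaCl₂·2H₂O: 226.8 × 147 = 33,340 g.

33.3 kg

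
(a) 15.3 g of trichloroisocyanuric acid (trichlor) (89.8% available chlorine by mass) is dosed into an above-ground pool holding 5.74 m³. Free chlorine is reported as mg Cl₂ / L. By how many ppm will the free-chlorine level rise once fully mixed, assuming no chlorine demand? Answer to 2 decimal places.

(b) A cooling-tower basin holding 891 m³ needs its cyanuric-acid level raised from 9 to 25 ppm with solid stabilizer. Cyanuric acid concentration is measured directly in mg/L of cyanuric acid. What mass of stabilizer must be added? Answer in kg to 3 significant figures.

(a) 2.39 ppm; (b) 14.3 kg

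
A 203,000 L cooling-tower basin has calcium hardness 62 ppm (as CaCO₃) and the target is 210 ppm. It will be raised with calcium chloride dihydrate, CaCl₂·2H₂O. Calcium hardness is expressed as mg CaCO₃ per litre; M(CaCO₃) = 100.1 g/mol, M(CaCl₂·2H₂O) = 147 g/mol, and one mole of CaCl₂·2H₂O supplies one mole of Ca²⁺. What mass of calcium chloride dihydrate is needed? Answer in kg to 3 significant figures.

44.1 kg

Hardness to add: (210 − 62) = 148 mg/L as CaCO₃ × 203,000 L = 30,040 g as CaCO₃.
Moles of Ca²⁺ (1 mol Ca²⁺ ≡ 1 mol CaCO₃): 30,040 / 100.1 g/mol = 300.1 mol.
Mass of CaCl₂·2H₂O: 300.1 × 147 = 44,120 g.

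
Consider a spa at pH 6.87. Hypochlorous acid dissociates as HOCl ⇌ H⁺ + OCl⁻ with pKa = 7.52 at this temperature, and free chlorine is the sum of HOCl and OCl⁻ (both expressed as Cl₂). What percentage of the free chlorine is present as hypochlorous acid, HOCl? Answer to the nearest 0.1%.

[OCl⁻]/[HOCl] = 10^(pH − pKa) = 10^(6.87 − 7.52) = 10^-0.65 = 0.2239.
Fraction as HOCl = 1 / (1 + 0.2239) = 0.8171.

81.7%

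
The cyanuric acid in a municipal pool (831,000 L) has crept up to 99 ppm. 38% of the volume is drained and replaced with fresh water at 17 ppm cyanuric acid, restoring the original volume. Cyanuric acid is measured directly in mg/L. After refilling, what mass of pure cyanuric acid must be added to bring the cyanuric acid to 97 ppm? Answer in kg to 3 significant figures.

24.2 kg

After draining 38% and refilling: 99 × 0.62 + 17 × 0.38 = 67.84 ppm.
Deficit to target: 97 − 67.84 = 29.16 mg/L.
Mass: 29.16 mg/L × 831,000 L = 24,230 g cyanuric acid.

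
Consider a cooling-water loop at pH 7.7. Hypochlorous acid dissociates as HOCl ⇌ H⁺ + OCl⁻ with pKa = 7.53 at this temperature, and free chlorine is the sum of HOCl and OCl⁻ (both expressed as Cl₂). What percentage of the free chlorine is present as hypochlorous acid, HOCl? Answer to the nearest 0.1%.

[OCl⁻]/[HOCl] = 10^(pH − pKa) = 10^(7.7 − 7.53) = 10^0.17 = 1.479.
Fraction as HOCl = 1 / (1 + 1.479) = 0.4034.

40.3%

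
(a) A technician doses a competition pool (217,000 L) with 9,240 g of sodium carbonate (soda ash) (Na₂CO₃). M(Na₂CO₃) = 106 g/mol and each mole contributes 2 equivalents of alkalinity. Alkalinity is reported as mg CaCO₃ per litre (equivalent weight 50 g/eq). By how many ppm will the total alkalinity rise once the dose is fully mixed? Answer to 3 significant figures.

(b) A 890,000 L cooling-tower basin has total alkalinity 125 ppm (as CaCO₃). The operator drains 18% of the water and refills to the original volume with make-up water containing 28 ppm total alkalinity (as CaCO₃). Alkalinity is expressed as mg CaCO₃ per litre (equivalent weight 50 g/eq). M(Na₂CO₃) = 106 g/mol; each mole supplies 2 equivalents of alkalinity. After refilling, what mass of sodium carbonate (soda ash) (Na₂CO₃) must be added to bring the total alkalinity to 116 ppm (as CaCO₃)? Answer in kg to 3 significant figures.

(a) Moles of Na₂CO₃: 9,240 g ÷ 106 g/mol = 87.17 mol → 174.3 eq of alkalinity.
(a) As CaCO₃: 174.3 eq × 50 g/eq = 8717 g.
(a) Rise: 8717 g / 217,000 L × 1000 = 40.17 mg/L.

(b) After draining 18% and refilling: 125 × 0.82 + 28 × 0.18 = 107.54 ppm.
(b) Deficit to target: 116 − 107.54 = 8.46 mg/L.
(b) As CaCO₃: 8.46 mg/L × 890,000 L = 7529 g; ÷ 50 g/eq ÷ 2 = 75.29 mol Na₂CO₃.
(b) Mass: 75.29 × 106 = 7981 g.

(a) 40.2 ppm; (b) 7.98 kg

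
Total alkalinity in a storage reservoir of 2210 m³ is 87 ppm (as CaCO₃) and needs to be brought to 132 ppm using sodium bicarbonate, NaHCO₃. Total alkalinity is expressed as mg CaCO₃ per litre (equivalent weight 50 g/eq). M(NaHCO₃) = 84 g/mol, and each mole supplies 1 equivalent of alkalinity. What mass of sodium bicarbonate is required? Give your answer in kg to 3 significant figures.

Volume: 2210 m³ = 2,210,000 L.
Alkalinity to add: (132 − 87) = 45 mg/L as CaCO₃ × 2,210,000 L = 99,450 g as CaCO₃.
Equivalents: 99,450 g ÷ 50 g/eq = 1989 eq.
NaHCO₃ supplies 1 eq per mole → 1989 mol.
Mass: 1989 mol × 84 g/mol = 167,100 g.

167 kg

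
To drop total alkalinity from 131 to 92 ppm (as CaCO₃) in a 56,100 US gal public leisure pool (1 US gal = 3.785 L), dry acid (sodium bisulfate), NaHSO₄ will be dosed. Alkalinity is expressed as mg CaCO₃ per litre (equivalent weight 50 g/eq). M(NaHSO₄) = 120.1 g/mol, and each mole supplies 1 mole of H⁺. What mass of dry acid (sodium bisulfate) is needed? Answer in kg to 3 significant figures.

19.9 kg

Volume: 56,100 US gal × 3.785 L/gal = 212,338 L.
Alkalinity to neutralize: (131 − 92) = 39 mg/L as CaCO₃ × 212,338 L = 8281 g as CaCO₃.
Equivalents of H⁺ required: 8281 ÷ 50 g/eq = 165.6 eq = 165.6 mol NaHSO₄.
Mass of NaHSO₄: 165.6 × 120.1 = 19,890 g.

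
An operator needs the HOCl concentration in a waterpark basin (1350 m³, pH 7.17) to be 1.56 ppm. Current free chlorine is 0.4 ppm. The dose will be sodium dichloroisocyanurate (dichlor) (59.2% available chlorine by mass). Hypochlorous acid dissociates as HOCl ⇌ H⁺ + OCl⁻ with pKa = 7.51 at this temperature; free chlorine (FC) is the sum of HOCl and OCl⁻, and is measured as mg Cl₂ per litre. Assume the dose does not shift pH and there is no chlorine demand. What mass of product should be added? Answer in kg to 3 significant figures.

Volume: 1350 m³ = 1,350,000 L.
[OCl⁻]/[HOCl] = 10^(pH − pKa) = 10^(7.17 − 7.51) = 0.4571; fraction as HOCl = 1/(1 + 0.4571) = 0.6863.
Free chlorine required for 1.56 ppm HOCl: 1.56 / 0.6863 = 2.273 ppm.
FC to add: 2.273 − 0.4 = 1.873 mg/L as Cl₂.
Cl₂ equivalent: 1.873 mg/L × 1,350,000 L = 2529 g.
Product at 59.2% available Cl: 2529 / 0.592 = 4271 g.

4.27 kg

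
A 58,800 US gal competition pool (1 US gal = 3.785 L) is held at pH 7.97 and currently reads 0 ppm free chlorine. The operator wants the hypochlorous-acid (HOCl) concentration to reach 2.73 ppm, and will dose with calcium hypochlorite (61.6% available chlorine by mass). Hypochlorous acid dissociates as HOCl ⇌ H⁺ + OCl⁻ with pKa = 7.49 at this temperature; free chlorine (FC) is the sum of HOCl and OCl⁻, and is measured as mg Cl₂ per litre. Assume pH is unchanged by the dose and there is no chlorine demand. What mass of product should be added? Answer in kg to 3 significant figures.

Volume: 58,800 US gal × 3.785 L/gal = 222,558 L.
[OCl⁻]/[HOCl] = 10^(pH − pKa) = 10^(7.97 − 7.49) = 3.02; fraction as HOCl = 1/(1 + 3.02) = 0.2488.
Free chlorine required for 2.73 ppm HOCl: 2.73 / 0.2488 = 10.97 ppm.
FC to add: 10.97 − 0 = 10.97 mg/L as Cl₂.
Cl₂ equivalent: 10.97 mg/L × 222,558 L = 2442 g.
Product at 61.6% available Cl: 2442 / 0.616 = 3965 g.

3.97 kg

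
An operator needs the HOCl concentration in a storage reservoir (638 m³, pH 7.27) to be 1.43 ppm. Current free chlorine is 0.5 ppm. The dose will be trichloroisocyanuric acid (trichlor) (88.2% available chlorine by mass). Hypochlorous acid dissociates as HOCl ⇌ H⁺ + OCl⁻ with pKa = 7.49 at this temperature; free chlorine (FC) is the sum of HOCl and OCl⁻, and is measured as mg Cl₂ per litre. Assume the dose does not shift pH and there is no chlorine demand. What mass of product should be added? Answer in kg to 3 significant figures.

1.30 kg

Volume: 638 m³ = 638,000 L.
[OCl⁻]/[HOCl] = 10^(pH − pKa) = 10^(7.27 − 7.49) = 0.6026; fraction as HOCl = 1/(1 + 0.6026) = 0.624.
Free chlorine required for 1.43 ppm HOCl: 1.43 / 0.624 = 2.292 ppm.
FC to add: 2.292 − 0.5 = 1.792 mg/L as Cl₂.
Cl₂ equivalent: 1.792 mg/L × 638,000 L = 1143 g.
Product at 88.2% available Cl: 1143 / 0.882 = 1296 g.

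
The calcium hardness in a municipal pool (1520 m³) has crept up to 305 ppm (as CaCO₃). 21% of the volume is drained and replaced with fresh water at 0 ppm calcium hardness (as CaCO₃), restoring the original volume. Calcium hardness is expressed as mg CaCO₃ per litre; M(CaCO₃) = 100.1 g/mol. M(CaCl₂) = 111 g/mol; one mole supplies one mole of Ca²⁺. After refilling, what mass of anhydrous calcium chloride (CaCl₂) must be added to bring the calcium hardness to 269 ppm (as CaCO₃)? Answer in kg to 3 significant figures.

47.3 kg

Volume: 1520 m³ = 1,520,000 L.
After draining 21% and refilling: 305 × 0.79 + 0 × 0.21 = 240.95 ppm.
Deficit to target: 269 − 240.95 = 28.05 mg/L.
As CaCO₃: 28.05 mg/L × 1,520,000 L = 42,640 g; ÷ 100.1 = 425.9 mol Ca²⁺.
Mass: 425.9 × 111 = 47,280 g.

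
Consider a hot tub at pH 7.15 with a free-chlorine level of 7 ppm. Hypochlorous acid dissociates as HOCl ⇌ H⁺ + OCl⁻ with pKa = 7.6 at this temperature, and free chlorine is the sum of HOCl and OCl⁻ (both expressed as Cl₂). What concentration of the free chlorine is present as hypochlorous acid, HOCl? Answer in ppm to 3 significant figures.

[OCl⁻]/[HOCl] = 10^(pH − pKa) = 10^(7.15 − 7.6) = 10^-0.45 = 0.3548.
Fraction as HOCl = 1 / (1 + 0.3548) = 0.7381.
HOCl = 0.7381 × 7 ppm = 5.167 ppm.

5.17 ppm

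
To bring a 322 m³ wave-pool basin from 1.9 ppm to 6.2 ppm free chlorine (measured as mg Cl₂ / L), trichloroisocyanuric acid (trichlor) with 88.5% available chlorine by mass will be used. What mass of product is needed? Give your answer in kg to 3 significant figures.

Volume: 322 m³ = 322,000 L.
Chlorine deficit: 6.2 − 1.9 = 4.3 ppm = 4.3 mg/L as Cl₂.
Cl₂ equivalent needed: 4.3 mg/L × 322,000 L = 1,385,000 mg = 1385 g.
Product at 88.5% available chlorine: 1385 / 0.885 = 1565 g.

1.56 kg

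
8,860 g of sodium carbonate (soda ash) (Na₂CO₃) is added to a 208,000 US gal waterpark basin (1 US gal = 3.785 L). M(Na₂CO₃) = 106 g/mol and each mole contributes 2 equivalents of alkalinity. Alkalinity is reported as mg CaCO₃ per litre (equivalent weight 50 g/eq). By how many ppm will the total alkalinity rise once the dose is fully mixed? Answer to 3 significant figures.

Volume: 208,000 US gal × 3.785 L/gal = 787,280 L.
Moles of Na₂CO₃: 8,860 g ÷ 106 g/mol = 83.58 mol → 167.2 eq of alkalinity.
As CaCO₃: 167.2 eq × 50 g/eq = 8358 g.
Rise: 8358 g / 787,280 L × 1000 = 10.62 mg/L.

10.6 ppm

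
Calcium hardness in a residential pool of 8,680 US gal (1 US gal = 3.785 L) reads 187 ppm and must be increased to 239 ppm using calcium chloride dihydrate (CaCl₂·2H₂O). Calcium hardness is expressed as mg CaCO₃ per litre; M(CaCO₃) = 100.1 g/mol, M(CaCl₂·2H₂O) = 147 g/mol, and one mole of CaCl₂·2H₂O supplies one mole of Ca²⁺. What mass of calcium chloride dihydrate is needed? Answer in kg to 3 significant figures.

2.51 kg

Volume: 8,680 US gal × 3.785 L/gal = 32,854 L.
Hardness to add: (239 − 187) = 52 mg/L as CaCO₃ × 32,854 L = 1708 g as CaCO₃.
Moles of Ca²⁺ (1 mol Ca²⁺ ≡ 1 mol CaCO₃): 1708 / 100.1 g/mol = 17.07 mol.
Mass of CaCl₂·2H₂O: 17.07 × 147 = 2509 g.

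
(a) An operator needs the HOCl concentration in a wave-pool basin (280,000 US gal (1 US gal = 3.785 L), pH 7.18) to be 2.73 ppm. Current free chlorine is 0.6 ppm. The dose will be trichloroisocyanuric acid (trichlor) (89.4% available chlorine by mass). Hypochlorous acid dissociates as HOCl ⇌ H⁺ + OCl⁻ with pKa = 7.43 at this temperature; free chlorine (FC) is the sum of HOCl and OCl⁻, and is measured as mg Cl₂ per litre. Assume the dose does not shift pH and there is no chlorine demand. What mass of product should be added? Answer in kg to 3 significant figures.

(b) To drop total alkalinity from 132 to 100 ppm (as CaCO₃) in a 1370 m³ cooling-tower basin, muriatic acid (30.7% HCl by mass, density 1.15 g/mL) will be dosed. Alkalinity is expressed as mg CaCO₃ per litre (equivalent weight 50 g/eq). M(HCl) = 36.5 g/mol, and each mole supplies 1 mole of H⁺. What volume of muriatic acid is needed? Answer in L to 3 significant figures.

(a) 4.34 kg; (b) 90.6 L

(a) Volume: 280,000 US gal × 3.785 L/gal = 1,059,800 L.
(a) [OCl⁻]/[HOCl] = 10^(pH − pKa) = 10^(7.18 − 7.43) = 0.5623; fraction as HOCl = 1/(1 + 0.5623) = 0.6401.
(a) Free chlorine required for 2.73 ppm HOCl: 2.73 / 0.6401 = 4.265 ppm.
(a) FC to add: 4.265 − 0.6 = 3.665 mg/L as Cl₂.
(a) Cl₂ equivalent: 3.665 mg/L × 1,059,800 L = 3884 g.
(a) Product at 89.4% available Cl: 3884 / 0.894 = 4345 g.

(b) Volume: 1370 m³ = 1,370,000 L.
(b) Alkalinity to neutralize: (132 − 100) = 32 mg/L as CaCO₃ × 1,370,000 L = 43,840 g as CaCO₃.
(b) Equivalents of H⁺ required: 43,840 ÷ 50 g/eq = 876.8 eq = 876.8 mol HCl.
(b) Mass of HCl: 876.8 × 36.5 = 32,000 g.
(b) Mass of 30.7% solution: 32,000 / 0.307 = 104,200 g.
(b) Volume: 104,200 g ÷ 1.15 g/mL = 90,650 mL.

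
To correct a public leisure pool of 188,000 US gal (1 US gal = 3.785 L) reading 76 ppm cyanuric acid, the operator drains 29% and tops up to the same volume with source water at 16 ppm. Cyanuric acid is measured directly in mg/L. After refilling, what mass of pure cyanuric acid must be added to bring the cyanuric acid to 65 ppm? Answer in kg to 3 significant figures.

Volume: 188,000 US gal × 3.785 L/gal = 711,580 L.
After draining 29% and refilling: 76 × 0.71 + 16 × 0.29 = 58.6 ppm.
Deficit to target: 65 − 58.6 = 6.4 mg/L.
Mass: 6.4 mg/L × 711,580 L = 4554 g cyanuric acid.

4.55 kg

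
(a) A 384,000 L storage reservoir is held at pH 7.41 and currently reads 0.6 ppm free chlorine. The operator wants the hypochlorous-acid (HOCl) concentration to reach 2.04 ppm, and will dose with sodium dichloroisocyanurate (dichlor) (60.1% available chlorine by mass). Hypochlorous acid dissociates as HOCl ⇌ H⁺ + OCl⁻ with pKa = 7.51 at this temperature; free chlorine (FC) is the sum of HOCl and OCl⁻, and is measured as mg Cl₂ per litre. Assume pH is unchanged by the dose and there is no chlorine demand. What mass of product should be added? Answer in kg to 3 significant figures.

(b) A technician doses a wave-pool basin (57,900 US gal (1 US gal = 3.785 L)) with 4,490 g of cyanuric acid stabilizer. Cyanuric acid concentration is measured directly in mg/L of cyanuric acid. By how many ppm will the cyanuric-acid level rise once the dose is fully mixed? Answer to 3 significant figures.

(a) [OCl⁻]/[HOCl] = 10^(pH − pKa) = 10^(7.41 − 7.51) = 0.7943; fraction as HOCl = 1/(1 + 0.7943) = 0.5573.
(a) Free chlorine required for 2.04 ppm HOCl: 2.04 / 0.5573 = 3.66 ppm.
(a) FC to add: 3.66 − 0.6 = 3.06 mg/L as Cl₂.
(a) Cl₂ equivalent: 3.06 mg/L × 384,000 L = 1175 g.
(a) Product at 60.1% available Cl: 1175 / 0.601 = 1955 g.

(b) Volume: 57,900 US gal × 3.785 L/gal = 219,152 L.
(b) Rise: 4,490 g / 219,152 L × 1000 = 20.49 mg/L.

(a) 1.96 kg; (b) 20.5 ppm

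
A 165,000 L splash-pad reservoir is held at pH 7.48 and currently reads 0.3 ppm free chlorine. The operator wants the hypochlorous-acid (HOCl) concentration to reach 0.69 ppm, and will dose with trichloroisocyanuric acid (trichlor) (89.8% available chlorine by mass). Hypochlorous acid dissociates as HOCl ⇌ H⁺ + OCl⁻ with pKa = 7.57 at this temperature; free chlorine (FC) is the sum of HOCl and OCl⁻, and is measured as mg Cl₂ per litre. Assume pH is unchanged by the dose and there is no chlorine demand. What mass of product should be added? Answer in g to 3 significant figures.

[OCl⁻]/[HOCl] = 10^(pH − pKa) = 10^(7.48 − 7.57) = 0.8128; fraction as HOCl = 1/(1 + 0.8128) = 0.5516.
Free chlorine required for 0.69 ppm HOCl: 0.69 / 0.5516 = 1.251 ppm.
FC to add: 1.251 − 0.3 = 0.9509 mg/L as Cl₂.
Cl₂ equivalent: 0.9509 mg/L × 165,000 L = 156.9 g.
Product at 89.8% available Cl: 156.9 / 0.898 = 174.7 g.

175 g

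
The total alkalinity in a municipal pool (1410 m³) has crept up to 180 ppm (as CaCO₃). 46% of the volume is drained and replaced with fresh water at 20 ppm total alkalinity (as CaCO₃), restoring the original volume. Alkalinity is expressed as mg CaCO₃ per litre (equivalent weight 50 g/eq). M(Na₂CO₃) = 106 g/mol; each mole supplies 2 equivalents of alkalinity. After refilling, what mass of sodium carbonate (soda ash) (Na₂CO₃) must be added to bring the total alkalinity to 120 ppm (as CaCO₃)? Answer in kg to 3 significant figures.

20.3 kg

Volume: 1410 m³ = 1,410,000 L.
After draining 46% and refilling: 180 × 0.54 + 20 × 0.46 = 106.4 ppm.
Deficit to target: 120 − 106.4 = 13.6 mg/L.
As CaCO₃: 13.6 mg/L × 1,410,000 L = 19,180 g; ÷ 50 g/eq ÷ 2 = 191.8 mol Na₂CO₃.
Mass: 191.8 × 106 = 20,330 g.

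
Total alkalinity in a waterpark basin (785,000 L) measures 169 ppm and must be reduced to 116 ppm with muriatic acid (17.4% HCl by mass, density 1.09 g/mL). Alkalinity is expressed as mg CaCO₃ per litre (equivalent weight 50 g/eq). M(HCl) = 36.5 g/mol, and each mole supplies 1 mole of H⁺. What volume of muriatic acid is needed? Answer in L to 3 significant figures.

Alkalinity to neutralize: (169 − 116) = 53 mg/L as CaCO₃ × 785,000 L = 41,600 g as CaCO₃.
Equivalents of H⁺ required: 41,600 ÷ 50 g/eq = 832.1 eq = 832.1 mol HCl.
Mass of HCl: 832.1 × 36.5 = 30,370 g.
Mass of 17.4% solution: 30,370 / 0.174 = 174,500 g.
Volume: 174,500 g ÷ 1.09 g/mL = 160,100 mL.

160 L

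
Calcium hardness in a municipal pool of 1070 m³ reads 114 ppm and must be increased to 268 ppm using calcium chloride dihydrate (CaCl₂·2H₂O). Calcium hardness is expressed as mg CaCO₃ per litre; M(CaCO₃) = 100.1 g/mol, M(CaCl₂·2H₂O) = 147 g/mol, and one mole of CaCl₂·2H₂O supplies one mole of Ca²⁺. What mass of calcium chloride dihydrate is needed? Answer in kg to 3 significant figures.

Volume: 1070 m³ = 1,070,000 L.
Hardness to add: (268 − 114) = 154 mg/L as CaCO₃ × 1,070,000 L = 164,800 g as CaCO₃.
Moles of Ca²⁺ (1 mol Ca²⁺ ≡ 1 mol CaCO₃): 164,800 / 100.1 g/mol = 1646 mol.
Mass of CaCl₂·2H₂O: 1646 × 147 = 242,000 g.

242 kg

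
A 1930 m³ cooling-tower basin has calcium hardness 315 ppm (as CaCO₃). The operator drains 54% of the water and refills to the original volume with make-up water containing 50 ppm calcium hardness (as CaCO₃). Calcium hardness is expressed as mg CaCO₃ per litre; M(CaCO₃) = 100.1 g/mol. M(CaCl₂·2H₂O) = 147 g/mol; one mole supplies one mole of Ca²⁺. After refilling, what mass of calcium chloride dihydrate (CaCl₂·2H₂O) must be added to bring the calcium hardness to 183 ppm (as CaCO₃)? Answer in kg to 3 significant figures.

31.5 kg

Volume: 1930 m³ = 1,930,000 L.
After draining 54% and refilling: 315 × 0.46 + 50 × 0.54 = 171.9 ppm.
Deficit to target: 183 − 171.9 = 11.1 mg/L.
As CaCO₃: 11.1 mg/L × 1,930,000 L = 21,420 g; ÷ 100.1 = 214 mol Ca²⁺.
Mass: 214 × 147 = 31,460 g.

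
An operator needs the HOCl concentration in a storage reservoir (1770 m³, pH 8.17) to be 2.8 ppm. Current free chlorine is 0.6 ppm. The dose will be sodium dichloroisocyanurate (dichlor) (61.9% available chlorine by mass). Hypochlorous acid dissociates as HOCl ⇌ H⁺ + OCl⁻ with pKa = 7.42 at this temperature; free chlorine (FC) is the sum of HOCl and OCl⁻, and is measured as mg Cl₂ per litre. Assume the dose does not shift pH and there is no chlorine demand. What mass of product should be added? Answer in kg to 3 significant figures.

51.3 kg

Volume: 1770 m³ = 1,770,000 L.
[OCl⁻]/[HOCl] = 10^(pH − pKa) = 10^(8.17 − 7.42) = 5.623; fraction as HOCl = 1/(1 + 5.623) = 0.151.
Free chlorine required for 2.8 ppm HOCl: 2.8 / 0.151 = 18.55 ppm.
FC to add: 18.55 − 0.6 = 17.95 mg/L as Cl₂.
Cl₂ equivalent: 17.95 mg/L × 1,770,000 L = 31,760 g.
Product at 61.9% available Cl: 31,760 / 0.619 = 51,310 g.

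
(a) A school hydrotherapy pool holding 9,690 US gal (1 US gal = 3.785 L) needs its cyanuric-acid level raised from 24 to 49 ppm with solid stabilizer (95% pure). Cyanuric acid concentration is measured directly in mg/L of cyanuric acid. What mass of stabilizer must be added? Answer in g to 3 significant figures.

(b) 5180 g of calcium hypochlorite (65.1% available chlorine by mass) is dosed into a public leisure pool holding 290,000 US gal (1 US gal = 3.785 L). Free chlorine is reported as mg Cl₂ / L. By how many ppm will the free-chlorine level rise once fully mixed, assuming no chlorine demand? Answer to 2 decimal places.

(a) 965 g; (b) 3.07 ppm

(a) Volume: 9,690 US gal × 3.785 L/gal = 36,677 L.
(a) CYA to add: (49 − 24) = 25 mg/L × 36,677 L = 916.9 g cyanuric acid.
(a) At 95% purity: 916.9 / 0.95 = 965.2 g product.

(b) Volume: 290,000 US gal × 3.785 L/gal = 1,097,650 L.
(b) Available chlorine delivered: 5180 g × 0.651 = 3372 g as Cl₂.
(b) Concentration rise: 3372 g / 1,097,650 L = 3.072 mg/L = 3.07 ppm.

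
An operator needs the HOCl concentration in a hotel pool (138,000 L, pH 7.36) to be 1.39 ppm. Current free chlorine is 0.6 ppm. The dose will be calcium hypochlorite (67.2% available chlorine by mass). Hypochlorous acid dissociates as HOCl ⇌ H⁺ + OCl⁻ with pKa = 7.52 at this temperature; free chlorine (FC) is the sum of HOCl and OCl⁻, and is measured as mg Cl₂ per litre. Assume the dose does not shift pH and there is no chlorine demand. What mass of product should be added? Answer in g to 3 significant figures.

[OCl⁻]/[HOCl] = 10^(pH − pKa) = 10^(7.36 − 7.52) = 0.6918; fraction as HOCl = 1/(1 + 0.6918) = 0.5911.
Free chlorine required for 1.39 ppm HOCl: 1.39 / 0.5911 = 2.352 ppm.
FC to add: 2.352 − 0.6 = 1.752 mg/L as Cl₂.
Cl₂ equivalent: 1.752 mg/L × 138,000 L = 241.7 g.
Product at 67.2% available Cl: 241.7 / 0.672 = 359.7 g.

360 g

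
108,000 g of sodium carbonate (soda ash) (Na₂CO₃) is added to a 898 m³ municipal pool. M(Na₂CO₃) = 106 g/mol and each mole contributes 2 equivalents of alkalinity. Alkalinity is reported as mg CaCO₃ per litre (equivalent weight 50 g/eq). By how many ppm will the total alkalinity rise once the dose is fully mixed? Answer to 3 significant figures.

113 ppm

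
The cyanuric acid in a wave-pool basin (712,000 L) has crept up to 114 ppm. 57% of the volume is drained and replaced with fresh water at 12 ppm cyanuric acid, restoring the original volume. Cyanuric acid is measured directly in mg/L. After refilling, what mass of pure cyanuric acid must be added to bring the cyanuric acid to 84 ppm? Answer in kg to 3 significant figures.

20.0 kg

After draining 57% and refilling: 114 × 0.43 + 12 × 0.57 = 55.86 ppm.
Deficit to target: 84 − 55.86 = 28.14 mg/L.
Mass: 28.14 mg/L × 712,000 L = 20,040 g cyanuric acid.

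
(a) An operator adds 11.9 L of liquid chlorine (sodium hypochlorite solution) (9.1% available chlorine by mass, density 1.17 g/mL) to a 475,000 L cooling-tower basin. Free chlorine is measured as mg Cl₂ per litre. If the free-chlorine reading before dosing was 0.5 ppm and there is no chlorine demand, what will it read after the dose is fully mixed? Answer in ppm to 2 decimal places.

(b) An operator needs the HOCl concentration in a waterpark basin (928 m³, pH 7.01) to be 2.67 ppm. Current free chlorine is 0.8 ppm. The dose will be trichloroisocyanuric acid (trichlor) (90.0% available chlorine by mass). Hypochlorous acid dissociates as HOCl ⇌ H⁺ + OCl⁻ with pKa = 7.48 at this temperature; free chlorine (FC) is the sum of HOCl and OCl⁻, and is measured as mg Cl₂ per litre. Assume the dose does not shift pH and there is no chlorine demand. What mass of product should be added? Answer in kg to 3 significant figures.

(a) Mass of solution: 11.9 L × 1000 mL/L × 1.17 g/mL = 13,920 g.
(a) Available chlorine delivered: 13,920 g × 0.091 = 1267 g as Cl₂.
(a) Concentration rise: 1267 g / 475,000 L = 2.667 mg/L = 2.67 ppm.
(a) Final FC: 0.5 + 2.67 = 3.17 ppm.

(b) Volume: 928 m³ = 928,000 L.
(b) [OCl⁻]/[HOCl] = 10^(pH − pKa) = 10^(7.01 − 7.48) = 0.3388; fraction as HOCl = 1/(1 + 0.3388) = 0.7469.
(b) Free chlorine required for 2.67 ppm HOCl: 2.67 / 0.7469 = 3.575 ppm.
(b) FC to add: 3.575 − 0.8 = 2.775 mg/L as Cl₂.
(b) Cl₂ equivalent: 2.775 mg/L × 928,000 L = 2575 g.
(b) Product at 90.0% available Cl: 2575 / 0.9 = 2861 g.

(a) 3.17 ppm; (b) 2.86 kg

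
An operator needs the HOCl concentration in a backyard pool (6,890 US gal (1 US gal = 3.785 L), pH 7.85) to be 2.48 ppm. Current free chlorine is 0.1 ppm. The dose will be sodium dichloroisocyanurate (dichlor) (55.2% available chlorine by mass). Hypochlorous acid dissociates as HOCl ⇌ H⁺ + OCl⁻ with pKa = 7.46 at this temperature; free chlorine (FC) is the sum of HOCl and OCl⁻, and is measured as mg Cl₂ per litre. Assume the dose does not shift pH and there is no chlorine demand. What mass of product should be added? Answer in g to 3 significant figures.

400 g

Volume: 6,890 US gal × 3.785 L/gal = 26,079 L.
[OCl⁻]/[HOCl] = 10^(pH − pKa) = 10^(7.85 − 7.46) = 2.455; fraction as HOCl = 1/(1 + 2.455) = 0.2895.
Free chlorine required for 2.48 ppm HOCl: 2.48 / 0.2895 = 8.568 ppm.
FC to add: 8.568 − 0.1 = 8.468 mg/L as Cl₂.
Cl₂ equivalent: 8.468 mg/L × 26,079 L = 220.8 g.
Product at 55.2% available Cl: 220.8 / 0.552 = 400 g.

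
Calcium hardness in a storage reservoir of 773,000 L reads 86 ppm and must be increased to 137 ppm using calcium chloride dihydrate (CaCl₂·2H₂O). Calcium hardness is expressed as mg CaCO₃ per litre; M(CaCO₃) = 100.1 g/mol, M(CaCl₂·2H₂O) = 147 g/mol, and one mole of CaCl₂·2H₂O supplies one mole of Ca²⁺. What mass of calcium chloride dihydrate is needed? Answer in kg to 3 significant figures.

57.9 kg

Hardness to add: (137 − 86) = 51 mg/L as CaCO₃ × 773,000 L = 39,420 g as CaCO₃.
Moles of Ca²⁺ (1 mol Ca²⁺ ≡ 1 mol CaCO₃): 39,420 / 100.1 g/mol = 393.8 mol.
Mass of CaCl₂·2H₂O: 393.8 × 147 = 57,890 g.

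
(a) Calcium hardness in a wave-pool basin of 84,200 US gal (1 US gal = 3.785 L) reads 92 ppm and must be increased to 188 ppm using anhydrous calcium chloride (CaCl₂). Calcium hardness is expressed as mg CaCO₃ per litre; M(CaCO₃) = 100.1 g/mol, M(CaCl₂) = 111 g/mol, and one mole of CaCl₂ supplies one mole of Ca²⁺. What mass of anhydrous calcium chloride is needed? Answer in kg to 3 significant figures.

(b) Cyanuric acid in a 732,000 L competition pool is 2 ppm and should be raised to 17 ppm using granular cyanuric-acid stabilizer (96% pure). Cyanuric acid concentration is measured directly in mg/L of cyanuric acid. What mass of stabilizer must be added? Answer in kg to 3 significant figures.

(a) Volume: 84,200 US gal × 3.785 L/gal = 318,697 L.
(a) Hardness to add: (188 − 92) = 96 mg/L as CaCO₃ × 318,697 L = 30,590 g as CaCO₃.
(a) Moles of Ca²⁺ (1 mol Ca²⁺ ≡ 1 mol CaCO₃): 30,590 / 100.1 g/mol = 305.6 mol.
(a) Mass of CaCl₂: 305.6 × 111 = 33,930 g.

(b) CYA to add: (17 − 2) = 15 mg/L × 732,000 L = 10,980 g cyanuric acid.
(b) At 96% purity: 10,980 / 0.96 = 11,440 g product.

(a) 33.9 kg; (b) 11.4 kg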